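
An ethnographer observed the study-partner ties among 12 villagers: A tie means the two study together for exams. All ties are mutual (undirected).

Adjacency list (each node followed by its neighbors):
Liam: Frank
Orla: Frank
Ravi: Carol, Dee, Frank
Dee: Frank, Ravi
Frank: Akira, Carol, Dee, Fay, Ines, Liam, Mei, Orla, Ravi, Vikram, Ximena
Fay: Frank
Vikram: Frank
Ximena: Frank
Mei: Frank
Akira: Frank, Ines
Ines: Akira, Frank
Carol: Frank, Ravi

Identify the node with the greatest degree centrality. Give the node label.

Degrees — Akira:2, Carol:2, Dee:2, Fay:1, Frank:11, Ines:2, Liam:1, Mei:1, Orla:1, Ravi:3, Vikram:1, Ximena:1.
The maximum is 11, attained only by Frank.

Frank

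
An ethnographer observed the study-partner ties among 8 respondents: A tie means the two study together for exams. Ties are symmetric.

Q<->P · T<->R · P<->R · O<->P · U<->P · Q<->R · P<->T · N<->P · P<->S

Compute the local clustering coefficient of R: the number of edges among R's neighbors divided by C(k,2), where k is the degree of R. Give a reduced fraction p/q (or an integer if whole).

2/3

R's neighbors: P, Q, and T (k = 3).
Possible neighbor pairs: C(3,2) = 3. Edges among them: P–Q, P–T → e = 2.
Clustering(R) = 2/3.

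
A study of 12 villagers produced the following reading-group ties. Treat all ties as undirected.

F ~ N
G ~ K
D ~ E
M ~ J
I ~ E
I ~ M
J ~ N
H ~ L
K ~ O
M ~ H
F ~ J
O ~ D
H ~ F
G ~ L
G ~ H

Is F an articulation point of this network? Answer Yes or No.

Even without F, every remaining node can still reach every other (the residual graph is connected), so F is not a cut vertex.

No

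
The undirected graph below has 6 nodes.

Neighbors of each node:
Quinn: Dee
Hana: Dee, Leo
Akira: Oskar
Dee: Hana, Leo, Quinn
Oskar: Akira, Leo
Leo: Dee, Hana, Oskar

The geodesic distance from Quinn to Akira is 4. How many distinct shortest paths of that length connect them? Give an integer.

1

The shortest distance is 4, and the only length-4 path is Quinn–Dee–Leo–Oskar–Akira. So there is exactly 1 shortest path.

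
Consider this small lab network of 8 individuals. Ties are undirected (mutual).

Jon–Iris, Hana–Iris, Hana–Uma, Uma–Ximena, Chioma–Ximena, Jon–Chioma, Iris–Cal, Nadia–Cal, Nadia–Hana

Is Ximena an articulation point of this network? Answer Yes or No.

Even without Ximena, every remaining node can still reach every other (the residual graph is connected), so Ximena is not a cut vertex.

No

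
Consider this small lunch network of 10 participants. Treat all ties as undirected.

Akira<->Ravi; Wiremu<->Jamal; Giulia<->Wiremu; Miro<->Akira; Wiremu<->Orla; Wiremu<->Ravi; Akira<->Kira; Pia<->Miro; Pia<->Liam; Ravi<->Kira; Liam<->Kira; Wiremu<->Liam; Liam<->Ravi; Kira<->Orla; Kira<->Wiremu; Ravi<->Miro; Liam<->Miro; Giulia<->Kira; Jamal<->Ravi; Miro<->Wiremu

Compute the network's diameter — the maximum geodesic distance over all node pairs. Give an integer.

Eccentricity of each node (its greatest distance to any other): Akira:2, Giulia:3, Jamal:3, Kira:2, Liam:2, Miro:2, Orla:3, Pia:3, Ravi:2, Wiremu:2.
The maximum eccentricity is 3, realized for instance by the pair Orla–Pia via Orla – Wiremu – Miro – Pia. So the diameter is 3.

3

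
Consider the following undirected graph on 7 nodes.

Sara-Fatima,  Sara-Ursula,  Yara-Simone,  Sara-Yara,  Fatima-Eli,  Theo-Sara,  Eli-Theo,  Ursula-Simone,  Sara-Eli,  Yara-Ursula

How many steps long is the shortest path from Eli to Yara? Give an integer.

One shortest route is Eli – Sara – Yara, which uses 2 edges, and Eli and Yara are not directly tied, so nothing shorter exists. So d(Eli,Yara) = 2.

2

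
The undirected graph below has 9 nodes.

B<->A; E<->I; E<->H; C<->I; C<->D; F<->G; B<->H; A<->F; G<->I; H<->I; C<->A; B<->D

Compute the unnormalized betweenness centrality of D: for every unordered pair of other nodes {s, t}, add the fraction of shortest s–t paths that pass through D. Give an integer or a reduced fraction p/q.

1/2

Pairs whose geodesics pass through D — C–B: 1/2.
All other pairs contribute 0.
Summing the contributions gives betweenness(D) = 1/2.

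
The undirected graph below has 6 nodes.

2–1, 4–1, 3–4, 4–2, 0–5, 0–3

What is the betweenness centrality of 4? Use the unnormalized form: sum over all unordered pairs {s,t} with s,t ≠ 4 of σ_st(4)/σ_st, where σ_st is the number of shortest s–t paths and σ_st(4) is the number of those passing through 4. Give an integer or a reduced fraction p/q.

Pairs whose geodesics pass through 4 — 5–2: 1; 5–1: 1; 0–2: 1; 0–1: 1; 3–2: 1; 3–1: 1.
All other pairs contribute 0.
Summing the contributions gives betweenness(4) = 6.

6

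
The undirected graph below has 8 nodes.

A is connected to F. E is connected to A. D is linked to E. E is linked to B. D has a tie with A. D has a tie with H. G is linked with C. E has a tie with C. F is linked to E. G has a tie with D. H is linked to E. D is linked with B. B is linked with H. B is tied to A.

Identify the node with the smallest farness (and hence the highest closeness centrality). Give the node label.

E

Farness (sum of distances to all others) for each node — A:10, B:10, C:12, D:9, E:8, F:13, G:13, H:11.
The smallest farness is 8, for E, so E has the highest closeness.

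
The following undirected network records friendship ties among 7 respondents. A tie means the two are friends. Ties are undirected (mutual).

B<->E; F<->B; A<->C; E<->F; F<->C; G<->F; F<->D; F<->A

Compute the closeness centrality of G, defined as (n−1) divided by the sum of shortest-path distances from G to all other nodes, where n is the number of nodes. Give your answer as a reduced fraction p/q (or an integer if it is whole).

Distances from G: A:2, B:2, C:2, D:2, E:2, F:1. Sum = 11.
n = 7, so closeness = 6/11.

6/11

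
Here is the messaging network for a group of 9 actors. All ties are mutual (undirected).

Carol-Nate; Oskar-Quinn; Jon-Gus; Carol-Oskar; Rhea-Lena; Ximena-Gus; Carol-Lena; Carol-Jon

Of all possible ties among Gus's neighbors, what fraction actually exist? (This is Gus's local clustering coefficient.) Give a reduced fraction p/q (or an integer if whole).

Gus's neighbors: Jon and Ximena (k = 2).
Possible neighbor pairs: C(2,2) = 1. Edges among them: none → e = 0.
Clustering(Gus) = 0/1.

0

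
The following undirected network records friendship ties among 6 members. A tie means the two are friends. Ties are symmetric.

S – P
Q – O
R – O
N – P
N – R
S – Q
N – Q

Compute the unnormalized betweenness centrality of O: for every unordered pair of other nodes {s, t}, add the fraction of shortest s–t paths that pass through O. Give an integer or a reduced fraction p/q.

5/6

Pairs whose geodesics pass through O — R–S: 1/3; R–Q: 1/2.
All other pairs contribute 0.
Summing the contributions gives betweenness(O) = 5/6.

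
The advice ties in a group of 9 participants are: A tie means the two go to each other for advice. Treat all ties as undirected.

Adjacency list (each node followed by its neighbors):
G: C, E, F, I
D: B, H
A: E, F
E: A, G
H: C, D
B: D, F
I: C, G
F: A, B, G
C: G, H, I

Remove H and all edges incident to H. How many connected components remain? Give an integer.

1

H's neighbors (C and D) remain reachable from one another through other ties, so the rest of the network stays in one piece.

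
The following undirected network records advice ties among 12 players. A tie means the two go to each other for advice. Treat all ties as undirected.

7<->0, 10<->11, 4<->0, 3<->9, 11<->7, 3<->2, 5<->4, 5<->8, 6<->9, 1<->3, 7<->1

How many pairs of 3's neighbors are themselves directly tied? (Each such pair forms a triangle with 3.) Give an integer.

3's neighbors are 1, 2, and 9, but none of them are tied to each other, so no triangle contains 3.

0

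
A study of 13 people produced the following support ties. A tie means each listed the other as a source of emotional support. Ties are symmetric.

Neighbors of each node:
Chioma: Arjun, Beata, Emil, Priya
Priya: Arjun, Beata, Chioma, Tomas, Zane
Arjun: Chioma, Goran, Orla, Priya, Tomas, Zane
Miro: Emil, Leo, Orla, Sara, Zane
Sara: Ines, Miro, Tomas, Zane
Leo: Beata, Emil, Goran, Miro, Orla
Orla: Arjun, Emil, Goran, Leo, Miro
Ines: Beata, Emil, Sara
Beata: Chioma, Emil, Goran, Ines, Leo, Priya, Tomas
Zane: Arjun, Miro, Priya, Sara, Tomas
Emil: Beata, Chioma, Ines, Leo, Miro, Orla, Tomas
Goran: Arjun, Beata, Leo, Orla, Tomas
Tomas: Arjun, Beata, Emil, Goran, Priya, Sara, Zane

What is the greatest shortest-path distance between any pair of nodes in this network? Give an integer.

Eccentricity of each node (its greatest distance to any other): Arjun:3, Beata:2, Chioma:3, Emil:2, Goran:2, Ines:3, Leo:2, Miro:2, Orla:2, Priya:2, Sara:3, Tomas:2, Zane:2.
The maximum eccentricity is 3, realized for instance by the pair Sara–Chioma via Sara – Tomas – Priya – Chioma. So the diameter is 3.

3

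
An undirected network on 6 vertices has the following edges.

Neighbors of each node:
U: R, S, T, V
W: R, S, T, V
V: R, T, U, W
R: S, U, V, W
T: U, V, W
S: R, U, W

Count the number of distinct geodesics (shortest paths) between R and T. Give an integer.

3

The shortest distance is 2. The length-2 paths are: R–W–T; R–V–T; R–U–T.
That gives 3 distinct shortest paths.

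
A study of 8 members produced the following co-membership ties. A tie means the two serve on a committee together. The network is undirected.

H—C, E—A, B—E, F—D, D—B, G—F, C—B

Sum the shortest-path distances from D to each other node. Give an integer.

Distances from D: A:3, B:1, C:2, E:2, F:1, G:2, H:3.
Sum = 3 + 1 + 2 + 2 + 1 + 2 + 3 = 14.

14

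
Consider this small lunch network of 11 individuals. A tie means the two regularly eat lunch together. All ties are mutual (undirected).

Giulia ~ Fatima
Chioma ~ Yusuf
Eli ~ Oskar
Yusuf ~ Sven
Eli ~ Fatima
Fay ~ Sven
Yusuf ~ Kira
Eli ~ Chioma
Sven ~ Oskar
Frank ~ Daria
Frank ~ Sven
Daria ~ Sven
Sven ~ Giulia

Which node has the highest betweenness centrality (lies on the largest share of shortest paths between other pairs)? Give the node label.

Sven

Unnormalized betweenness of each node: Chioma:3, Daria:0, Eli:9/2, Fatima:3/2, Fay:0, Frank:0, Giulia:5, Kira:0, Oskar:4, Sven:59/2, Yusuf:27/2.
Sven has the largest value, 59/2, making it the main broker — the node through which the most shortest paths run.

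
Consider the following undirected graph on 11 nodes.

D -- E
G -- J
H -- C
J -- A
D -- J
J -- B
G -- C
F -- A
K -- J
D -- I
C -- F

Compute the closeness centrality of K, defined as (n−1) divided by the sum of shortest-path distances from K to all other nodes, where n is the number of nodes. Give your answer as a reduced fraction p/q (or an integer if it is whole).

2/5

Distances from K: A:2, B:2, C:3, D:2, E:3, F:3, G:2, H:4, I:3, J:1. Sum = 25.
n = 11, so closeness = 10/25 = 2/5.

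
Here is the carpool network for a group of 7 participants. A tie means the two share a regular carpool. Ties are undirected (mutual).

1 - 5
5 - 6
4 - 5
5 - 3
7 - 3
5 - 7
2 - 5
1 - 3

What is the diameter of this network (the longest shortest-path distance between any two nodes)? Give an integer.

2

Eccentricity of each node (its greatest distance to any other): 1:2, 2:2, 3:2, 4:2, 5:1, 6:2, 7:2.
The maximum eccentricity is 2, realized for instance by the pair 7–2 via 7 – 5 – 2. So the diameter is 2.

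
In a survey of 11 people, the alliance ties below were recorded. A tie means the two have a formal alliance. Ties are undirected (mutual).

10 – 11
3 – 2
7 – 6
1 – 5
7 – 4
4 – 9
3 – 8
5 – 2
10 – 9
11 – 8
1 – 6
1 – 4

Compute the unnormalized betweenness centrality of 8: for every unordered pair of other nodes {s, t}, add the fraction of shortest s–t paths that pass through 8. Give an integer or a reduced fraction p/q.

6

Pairs whose geodesics pass through 8 — 5–11: 1; 2–11: 1; 2–10: 1; 3–11: 1; 3–10: 1; 3–9: 1.
All other pairs contribute 0.
Summing the contributions gives betweenness(8) = 6.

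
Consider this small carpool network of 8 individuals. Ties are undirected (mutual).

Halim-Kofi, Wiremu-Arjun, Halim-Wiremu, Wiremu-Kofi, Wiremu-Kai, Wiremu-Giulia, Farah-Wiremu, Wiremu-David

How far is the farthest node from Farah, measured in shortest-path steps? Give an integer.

Distances from Farah: Arjun:2, David:2, Giulia:2, Halim:2, Kai:2, Kofi:2, Wiremu:1.
The largest is 2 (to Kofi, David, Giulia, Halim, Arjun, and Kai), so the eccentricity of Farah is 2.

2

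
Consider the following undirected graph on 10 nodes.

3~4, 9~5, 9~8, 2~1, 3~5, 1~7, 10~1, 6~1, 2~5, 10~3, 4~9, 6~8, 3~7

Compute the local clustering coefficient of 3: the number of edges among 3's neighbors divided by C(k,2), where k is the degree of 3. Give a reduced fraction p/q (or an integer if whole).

0

3's neighbors: 4, 5, 7, and 10 (k = 4).
Possible neighbor pairs: C(4,2) = 6. Edges among them: none → e = 0.
Clustering(3) = 0/6 = 0.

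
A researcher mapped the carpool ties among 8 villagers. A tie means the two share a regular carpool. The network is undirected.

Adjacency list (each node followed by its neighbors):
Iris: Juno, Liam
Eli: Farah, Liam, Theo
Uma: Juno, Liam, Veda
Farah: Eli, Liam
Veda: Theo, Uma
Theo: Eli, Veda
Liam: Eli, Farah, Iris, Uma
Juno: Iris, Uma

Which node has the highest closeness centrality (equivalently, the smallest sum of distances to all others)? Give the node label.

Farness (sum of distances to all others) for each node — Eli:12, Farah:14, Iris:14, Juno:15, Liam:10, Theo:14, Uma:11, Veda:14.
The smallest farness is 10, for Liam, so Liam has the highest closeness.

Liam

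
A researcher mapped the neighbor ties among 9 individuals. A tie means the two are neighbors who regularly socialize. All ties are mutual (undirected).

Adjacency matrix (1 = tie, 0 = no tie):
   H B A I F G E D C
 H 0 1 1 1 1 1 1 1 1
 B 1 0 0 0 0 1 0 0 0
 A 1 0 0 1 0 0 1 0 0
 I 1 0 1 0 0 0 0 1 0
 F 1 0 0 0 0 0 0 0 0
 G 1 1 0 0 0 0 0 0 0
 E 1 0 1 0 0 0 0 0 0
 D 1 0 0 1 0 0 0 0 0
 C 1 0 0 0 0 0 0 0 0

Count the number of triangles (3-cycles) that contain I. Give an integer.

I's neighbors: A, D, and H.
Neighbor pairs that are themselves tied: I–A–H; I–D–H. Each forms one triangle with I, for 2 in total.

2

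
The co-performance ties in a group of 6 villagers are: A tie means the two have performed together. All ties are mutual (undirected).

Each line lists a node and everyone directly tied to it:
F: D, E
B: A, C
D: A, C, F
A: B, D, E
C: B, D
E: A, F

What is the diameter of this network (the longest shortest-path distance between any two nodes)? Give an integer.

3

Eccentricity of each node (its greatest distance to any other): A:2, B:3, C:3, D:2, E:3, F:3.
The maximum eccentricity is 3, realized for instance by the pair B–F via B – A – E – F. So the diameter is 3.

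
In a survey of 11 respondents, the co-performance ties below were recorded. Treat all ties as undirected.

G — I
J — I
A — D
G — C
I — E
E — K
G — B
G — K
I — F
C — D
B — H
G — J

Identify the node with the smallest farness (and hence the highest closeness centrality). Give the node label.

G

Farness (sum of distances to all others) for each node — A:37, B:23, C:21, D:28, E:27, F:29, G:16, H:32, I:20, J:22, K:23.
The smallest farness is 16, for G, so G has the highest closeness.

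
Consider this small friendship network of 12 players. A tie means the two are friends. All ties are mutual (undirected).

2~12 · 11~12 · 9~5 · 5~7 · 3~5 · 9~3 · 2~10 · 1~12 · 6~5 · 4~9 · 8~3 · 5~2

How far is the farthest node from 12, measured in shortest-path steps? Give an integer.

4

Distances from 12: 1:1, 2:1, 3:3, 4:4, 5:2, 6:3, 7:3, 8:4, 9:3, 10:2, 11:1.
The largest is 4 (to 8 and 4), so the eccentricity of 12 is 4.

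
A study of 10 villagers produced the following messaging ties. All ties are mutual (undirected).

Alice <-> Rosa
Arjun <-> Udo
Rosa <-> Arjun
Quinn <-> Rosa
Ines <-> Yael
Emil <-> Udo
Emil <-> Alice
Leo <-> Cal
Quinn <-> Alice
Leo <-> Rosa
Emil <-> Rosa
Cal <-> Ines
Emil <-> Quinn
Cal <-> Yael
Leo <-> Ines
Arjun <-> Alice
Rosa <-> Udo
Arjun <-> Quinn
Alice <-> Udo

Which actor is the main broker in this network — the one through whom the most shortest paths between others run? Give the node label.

Rosa

Unnormalized betweenness of each node: Alice:1/2, Arjun:1/4, Cal:7/2, Emil:1/4, Ines:7/2, Leo:18, Quinn:1/4, Rosa:41/2, Udo:1/4, Yael:0.
Rosa has the largest value, 41/2, making it the main broker — the node through which the most shortest paths run.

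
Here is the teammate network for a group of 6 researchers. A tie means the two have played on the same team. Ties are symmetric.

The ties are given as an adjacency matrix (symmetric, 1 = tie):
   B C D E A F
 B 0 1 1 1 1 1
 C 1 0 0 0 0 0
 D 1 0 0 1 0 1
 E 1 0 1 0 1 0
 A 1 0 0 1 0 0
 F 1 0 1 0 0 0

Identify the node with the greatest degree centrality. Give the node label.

B

Degrees — A:2, B:5, C:1, D:3, E:3, F:2.
The maximum is 5, attained only by B.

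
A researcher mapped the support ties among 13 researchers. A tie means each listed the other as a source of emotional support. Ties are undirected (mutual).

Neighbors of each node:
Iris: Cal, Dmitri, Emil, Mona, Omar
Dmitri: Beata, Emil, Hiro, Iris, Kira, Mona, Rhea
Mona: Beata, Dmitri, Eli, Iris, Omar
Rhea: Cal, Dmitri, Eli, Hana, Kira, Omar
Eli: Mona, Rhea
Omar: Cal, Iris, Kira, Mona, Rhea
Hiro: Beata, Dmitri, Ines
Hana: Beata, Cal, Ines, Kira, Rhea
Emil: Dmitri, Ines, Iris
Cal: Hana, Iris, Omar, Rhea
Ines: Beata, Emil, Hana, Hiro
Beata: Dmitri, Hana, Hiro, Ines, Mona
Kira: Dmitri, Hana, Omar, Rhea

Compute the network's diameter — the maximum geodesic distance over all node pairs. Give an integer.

3

Eccentricity of each node (its greatest distance to any other): Beata:2, Cal:3, Dmitri:2, Eli:3, Emil:3, Hana:2, Hiro:3, Ines:3, Iris:2, Kira:2, Mona:2, Omar:3, Rhea:2.
The maximum eccentricity is 3, realized for instance by the pair Hiro–Eli via Hiro – Dmitri – Rhea – Eli. So the diameter is 3.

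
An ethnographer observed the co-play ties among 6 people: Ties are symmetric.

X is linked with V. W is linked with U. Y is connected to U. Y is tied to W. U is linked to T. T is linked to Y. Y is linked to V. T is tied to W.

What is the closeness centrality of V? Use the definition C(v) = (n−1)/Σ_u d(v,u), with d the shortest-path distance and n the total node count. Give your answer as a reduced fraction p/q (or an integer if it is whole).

Distances from V: T:2, U:2, W:2, X:1, Y:1. Sum = 8.
n = 6, so closeness = 5/8.

5/8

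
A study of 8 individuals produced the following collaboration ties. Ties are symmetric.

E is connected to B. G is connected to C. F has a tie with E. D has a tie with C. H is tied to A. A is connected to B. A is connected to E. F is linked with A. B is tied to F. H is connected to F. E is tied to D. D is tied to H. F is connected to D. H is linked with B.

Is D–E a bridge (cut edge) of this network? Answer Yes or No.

Even without that edge, D still reaches E via D – F – E, so the network stays connected. Not a bridge.

No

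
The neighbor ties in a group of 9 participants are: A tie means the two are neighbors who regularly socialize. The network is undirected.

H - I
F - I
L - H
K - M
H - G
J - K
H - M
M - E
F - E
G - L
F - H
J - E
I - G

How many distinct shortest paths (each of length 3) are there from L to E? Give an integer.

The shortest distance is 3. The length-3 paths are: L–H–M–E; L–H–F–E.
That gives 2 distinct shortest paths.

2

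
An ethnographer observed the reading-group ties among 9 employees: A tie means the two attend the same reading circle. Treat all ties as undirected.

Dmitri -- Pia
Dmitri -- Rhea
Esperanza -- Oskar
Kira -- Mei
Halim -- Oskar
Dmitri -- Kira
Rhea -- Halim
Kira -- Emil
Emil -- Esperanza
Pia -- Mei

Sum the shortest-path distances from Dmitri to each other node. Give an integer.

15

Distances from Dmitri: Emil:2, Esperanza:3, Halim:2, Kira:1, Mei:2, Oskar:3, Pia:1, Rhea:1.
Sum = 2 + 3 + 2 + 1 + 2 + 3 + 1 + 1 = 15.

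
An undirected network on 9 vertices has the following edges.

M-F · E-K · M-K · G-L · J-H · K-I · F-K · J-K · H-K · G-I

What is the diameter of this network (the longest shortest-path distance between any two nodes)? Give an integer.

Eccentricity of each node (its greatest distance to any other): E:4, F:4, G:3, H:4, I:2, J:4, K:3, L:4, M:4.
The maximum eccentricity is 4, realized for instance by the pair M–L via M – K – I – G – L. So the diameter is 4.

4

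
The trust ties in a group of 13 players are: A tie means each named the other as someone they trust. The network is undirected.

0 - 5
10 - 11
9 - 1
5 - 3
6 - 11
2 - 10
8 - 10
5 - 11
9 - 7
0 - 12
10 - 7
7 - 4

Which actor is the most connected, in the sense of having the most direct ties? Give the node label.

Degrees — 0:2, 1:1, 2:1, 3:1, 4:1, 5:3, 6:1, 7:3, 8:1, 9:2, 10:4, 11:3, 12:1.
The maximum is 4, attained only by 10.

10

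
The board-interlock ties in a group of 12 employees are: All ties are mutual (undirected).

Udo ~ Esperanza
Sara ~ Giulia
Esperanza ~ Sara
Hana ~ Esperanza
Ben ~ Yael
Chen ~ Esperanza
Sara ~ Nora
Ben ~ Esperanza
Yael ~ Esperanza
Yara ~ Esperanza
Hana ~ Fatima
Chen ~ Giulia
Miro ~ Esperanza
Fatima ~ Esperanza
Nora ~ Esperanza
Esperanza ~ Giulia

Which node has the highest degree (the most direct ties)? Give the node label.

Esperanza

Degrees — Ben:2, Chen:2, Esperanza:11, Fatima:2, Giulia:3, Hana:2, Miro:1, Nora:2, Sara:3, Udo:1, Yael:2, Yara:1.
The maximum is 11, attained only by Esperanza.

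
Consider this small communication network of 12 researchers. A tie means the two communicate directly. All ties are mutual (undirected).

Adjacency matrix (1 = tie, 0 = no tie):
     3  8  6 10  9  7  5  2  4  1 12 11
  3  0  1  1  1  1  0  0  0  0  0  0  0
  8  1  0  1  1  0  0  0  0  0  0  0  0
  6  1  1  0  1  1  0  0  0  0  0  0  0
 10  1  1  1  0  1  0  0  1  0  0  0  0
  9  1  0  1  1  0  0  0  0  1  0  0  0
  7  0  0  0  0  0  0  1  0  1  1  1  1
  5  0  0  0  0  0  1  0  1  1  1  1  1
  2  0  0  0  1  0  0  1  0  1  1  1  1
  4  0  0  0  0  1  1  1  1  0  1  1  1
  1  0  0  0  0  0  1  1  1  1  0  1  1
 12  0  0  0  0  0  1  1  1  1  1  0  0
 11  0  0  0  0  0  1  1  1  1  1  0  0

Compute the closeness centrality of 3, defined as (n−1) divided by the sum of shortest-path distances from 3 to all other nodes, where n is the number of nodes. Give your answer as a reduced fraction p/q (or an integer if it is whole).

11/23

Distances from 3: 1:3, 2:2, 4:2, 5:3, 6:1, 7:3, 8:1, 9:1, 10:1, 11:3, 12:3. Sum = 23.
n = 12, so closeness = 11/23.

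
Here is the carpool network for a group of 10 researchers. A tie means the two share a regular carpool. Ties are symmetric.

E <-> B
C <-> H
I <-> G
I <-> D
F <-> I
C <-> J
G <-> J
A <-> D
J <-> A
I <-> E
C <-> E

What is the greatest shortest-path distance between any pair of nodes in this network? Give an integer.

4

Eccentricity of each node (its greatest distance to any other): A:4, B:4, C:3, D:4, E:3, F:4, G:3, H:4, I:3, J:3.
The maximum eccentricity is 4, realized for instance by the pair B–A via B – E – C – J – A. So the diameter is 4.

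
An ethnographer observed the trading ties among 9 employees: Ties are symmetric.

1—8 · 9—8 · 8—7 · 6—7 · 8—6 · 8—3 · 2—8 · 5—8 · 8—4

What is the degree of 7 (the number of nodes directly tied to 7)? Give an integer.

2

7 is directly tied to 6 and 8. That is 2 neighbors, so the degree of 7 is 2.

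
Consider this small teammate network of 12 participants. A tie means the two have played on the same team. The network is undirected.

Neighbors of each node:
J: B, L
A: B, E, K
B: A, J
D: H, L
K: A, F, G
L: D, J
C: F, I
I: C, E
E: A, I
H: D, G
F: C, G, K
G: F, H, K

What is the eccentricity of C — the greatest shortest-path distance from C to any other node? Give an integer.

Distances from C: A:3, B:4, D:4, E:2, F:1, G:2, H:3, I:1, J:5, K:2, L:5.
The largest is 5 (to J and L), so the eccentricity of C is 5.

5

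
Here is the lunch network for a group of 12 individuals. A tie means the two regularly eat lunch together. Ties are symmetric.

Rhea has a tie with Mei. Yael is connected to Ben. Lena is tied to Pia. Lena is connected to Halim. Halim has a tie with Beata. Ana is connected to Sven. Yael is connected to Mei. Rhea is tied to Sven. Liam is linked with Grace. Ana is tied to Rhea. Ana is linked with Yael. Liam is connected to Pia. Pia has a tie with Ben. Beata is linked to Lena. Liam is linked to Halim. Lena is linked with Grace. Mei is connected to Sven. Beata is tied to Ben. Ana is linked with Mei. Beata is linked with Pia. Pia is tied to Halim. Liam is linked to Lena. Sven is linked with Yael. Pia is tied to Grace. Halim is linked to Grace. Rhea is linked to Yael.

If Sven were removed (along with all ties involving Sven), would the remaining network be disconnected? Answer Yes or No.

No

Even without Sven, every remaining node can still reach every other (the residual graph is connected), so Sven is not a cut vertex.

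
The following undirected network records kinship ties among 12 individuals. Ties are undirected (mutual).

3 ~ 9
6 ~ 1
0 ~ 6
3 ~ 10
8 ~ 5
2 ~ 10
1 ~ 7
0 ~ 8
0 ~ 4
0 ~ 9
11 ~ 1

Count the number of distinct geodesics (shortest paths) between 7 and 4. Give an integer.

The shortest distance is 4, and the only length-4 path is 7–1–6–0–4. So there is exactly 1 shortest path.

1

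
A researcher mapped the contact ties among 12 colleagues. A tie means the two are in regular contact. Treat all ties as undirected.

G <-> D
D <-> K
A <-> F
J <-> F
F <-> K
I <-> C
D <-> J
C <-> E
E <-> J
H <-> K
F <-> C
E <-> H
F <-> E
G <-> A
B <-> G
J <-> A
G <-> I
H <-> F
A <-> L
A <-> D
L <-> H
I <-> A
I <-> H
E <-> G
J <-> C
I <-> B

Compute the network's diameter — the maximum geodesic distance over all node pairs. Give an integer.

3

Eccentricity of each node (its greatest distance to any other): A:2, B:3, C:3, D:2, E:2, F:3, G:2, H:2, I:2, J:3, K:3, L:3.
The maximum eccentricity is 3, realized for instance by the pair K–B via K – D – G – B. So the diameter is 3.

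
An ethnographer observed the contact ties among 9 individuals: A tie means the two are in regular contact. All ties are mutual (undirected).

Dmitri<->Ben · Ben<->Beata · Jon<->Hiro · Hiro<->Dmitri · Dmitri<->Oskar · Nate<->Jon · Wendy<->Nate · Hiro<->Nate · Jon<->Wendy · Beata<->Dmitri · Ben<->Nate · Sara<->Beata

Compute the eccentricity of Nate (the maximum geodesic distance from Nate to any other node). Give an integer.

3

Distances from Nate: Beata:2, Ben:1, Dmitri:2, Hiro:1, Jon:1, Oskar:3, Sara:3, Wendy:1.
The largest is 3 (to Oskar and Sara), so the eccentricity of Nate is 3.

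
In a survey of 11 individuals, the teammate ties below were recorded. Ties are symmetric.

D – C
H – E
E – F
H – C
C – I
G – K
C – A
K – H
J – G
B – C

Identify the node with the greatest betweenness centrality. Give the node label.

H

Unnormalized betweenness of each node: A:0, B:0, C:30, D:0, E:9, F:0, G:9, H:31, I:0, J:0, K:16.
H has the largest value, 31, making it the main broker — the node through which the most shortest paths run.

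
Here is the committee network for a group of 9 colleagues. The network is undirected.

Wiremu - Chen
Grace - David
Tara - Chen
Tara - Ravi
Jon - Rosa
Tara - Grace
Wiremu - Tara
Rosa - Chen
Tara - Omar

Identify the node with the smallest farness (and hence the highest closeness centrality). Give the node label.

Tara

Farness (sum of distances to all others) for each node — Chen:14, David:24, Grace:17, Jon:26, Omar:19, Ravi:19, Rosa:19, Tara:12, Wiremu:16.
The smallest farness is 12, for Tara, so Tara has the highest closeness.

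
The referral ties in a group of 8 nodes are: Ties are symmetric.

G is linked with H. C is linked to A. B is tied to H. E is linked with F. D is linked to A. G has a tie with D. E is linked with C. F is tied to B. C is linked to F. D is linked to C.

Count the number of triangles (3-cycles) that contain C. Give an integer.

C's neighbors: A, D, E, and F.
Neighbor pairs that are themselves tied: C–A–D; C–E–F. Each forms one triangle with C, for 2 in total.

2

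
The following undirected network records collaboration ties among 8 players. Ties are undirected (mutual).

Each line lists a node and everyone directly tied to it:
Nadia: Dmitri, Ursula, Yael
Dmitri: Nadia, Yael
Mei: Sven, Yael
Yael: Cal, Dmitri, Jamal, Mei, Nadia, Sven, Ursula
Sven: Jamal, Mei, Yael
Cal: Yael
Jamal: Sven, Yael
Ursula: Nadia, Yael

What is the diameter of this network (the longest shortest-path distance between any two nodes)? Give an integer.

Eccentricity of each node (its greatest distance to any other): Cal:2, Dmitri:2, Jamal:2, Mei:2, Nadia:2, Sven:2, Ursula:2, Yael:1.
The maximum eccentricity is 2, realized for instance by the pair Ursula–Cal via Ursula – Yael – Cal. So the diameter is 2.

2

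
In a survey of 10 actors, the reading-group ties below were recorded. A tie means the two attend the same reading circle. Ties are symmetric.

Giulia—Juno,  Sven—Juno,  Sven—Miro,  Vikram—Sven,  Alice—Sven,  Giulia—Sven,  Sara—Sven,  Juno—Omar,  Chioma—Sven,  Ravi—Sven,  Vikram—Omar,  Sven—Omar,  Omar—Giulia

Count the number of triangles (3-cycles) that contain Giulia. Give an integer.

3

Giulia's neighbors: Juno, Omar, and Sven.
Neighbor pairs that are themselves tied: Giulia–Juno–Omar; Giulia–Juno–Sven; Giulia–Omar–Sven. Each forms one triangle with Giulia, for 3 in total.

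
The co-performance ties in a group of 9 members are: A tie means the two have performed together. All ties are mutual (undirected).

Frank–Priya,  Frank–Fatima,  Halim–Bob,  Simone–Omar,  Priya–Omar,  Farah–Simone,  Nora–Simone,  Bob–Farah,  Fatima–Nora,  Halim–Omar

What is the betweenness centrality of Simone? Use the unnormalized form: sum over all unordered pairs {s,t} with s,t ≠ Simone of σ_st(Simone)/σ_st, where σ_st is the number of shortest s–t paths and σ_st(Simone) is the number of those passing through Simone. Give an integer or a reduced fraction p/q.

21/2

Pairs whose geodesics pass through Simone — Nora–Farah: 1; Nora–Bob: 1; Nora–Halim: 1; Nora–Omar: 1; Nora–Priya: 1/2; Farah–Omar: 1; Farah–Priya: 1; Farah–Frank: 2/2; Farah–Fatima: 1; Bob–Fatima: 1; Halim–Fatima: 1/2; Omar–Fatima: 1/2.
All other pairs contribute 0.
Summing the contributions gives betweenness(Simone) = 21/2.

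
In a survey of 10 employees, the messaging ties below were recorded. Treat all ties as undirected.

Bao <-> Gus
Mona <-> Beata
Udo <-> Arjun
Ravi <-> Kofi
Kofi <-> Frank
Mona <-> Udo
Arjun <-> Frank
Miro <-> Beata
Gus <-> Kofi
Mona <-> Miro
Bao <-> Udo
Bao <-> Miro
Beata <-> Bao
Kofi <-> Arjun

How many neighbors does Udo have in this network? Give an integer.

Udo is directly tied to Arjun, Bao, and Mona. That is 3 neighbors, so the degree of Udo is 3.

3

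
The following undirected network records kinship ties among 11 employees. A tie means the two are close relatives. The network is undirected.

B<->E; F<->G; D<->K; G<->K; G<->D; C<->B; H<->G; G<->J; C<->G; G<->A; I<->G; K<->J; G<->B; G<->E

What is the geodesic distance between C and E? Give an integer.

One shortest route is C – G – E, which uses 2 edges, and C and E are not directly tied, so nothing shorter exists. So d(C,E) = 2.

2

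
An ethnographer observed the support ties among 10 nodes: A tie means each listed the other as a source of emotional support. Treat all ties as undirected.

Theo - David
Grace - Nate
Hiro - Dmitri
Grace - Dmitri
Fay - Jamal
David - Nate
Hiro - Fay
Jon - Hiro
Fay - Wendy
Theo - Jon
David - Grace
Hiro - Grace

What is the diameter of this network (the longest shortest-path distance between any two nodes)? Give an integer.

Eccentricity of each node (its greatest distance to any other): David:4, Dmitri:3, Fay:3, Grace:3, Hiro:2, Jamal:4, Jon:3, Nate:4, Theo:4, Wendy:4.
The maximum eccentricity is 4, realized for instance by the pair David–Wendy via David – Grace – Hiro – Fay – Wendy. So the diameter is 4.

4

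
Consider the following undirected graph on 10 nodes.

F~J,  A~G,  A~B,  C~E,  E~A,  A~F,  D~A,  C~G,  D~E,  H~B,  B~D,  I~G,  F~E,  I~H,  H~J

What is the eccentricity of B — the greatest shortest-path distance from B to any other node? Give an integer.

Distances from B: A:1, C:3, D:1, E:2, F:2, G:2, H:1, I:2, J:2.
The largest is 3 (to C), so the eccentricity of B is 3.

3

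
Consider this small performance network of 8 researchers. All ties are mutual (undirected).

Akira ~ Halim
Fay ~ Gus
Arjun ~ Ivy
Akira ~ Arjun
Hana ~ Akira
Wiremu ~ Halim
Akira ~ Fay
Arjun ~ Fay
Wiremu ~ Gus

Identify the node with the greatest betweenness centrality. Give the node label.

Unnormalized betweenness of each node: Akira:10, Arjun:6, Fay:5, Gus:2, Halim:3, Hana:0, Ivy:0, Wiremu:1.
Akira has the largest value, 10, making it the main broker — the node through which the most shortest paths run.

Akira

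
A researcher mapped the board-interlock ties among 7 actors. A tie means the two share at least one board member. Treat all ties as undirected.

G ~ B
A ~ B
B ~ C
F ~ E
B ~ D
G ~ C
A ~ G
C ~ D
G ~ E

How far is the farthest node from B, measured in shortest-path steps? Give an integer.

Distances from B: A:1, C:1, D:1, E:2, F:3, G:1.
The largest is 3 (to F), so the eccentricity of B is 3.

3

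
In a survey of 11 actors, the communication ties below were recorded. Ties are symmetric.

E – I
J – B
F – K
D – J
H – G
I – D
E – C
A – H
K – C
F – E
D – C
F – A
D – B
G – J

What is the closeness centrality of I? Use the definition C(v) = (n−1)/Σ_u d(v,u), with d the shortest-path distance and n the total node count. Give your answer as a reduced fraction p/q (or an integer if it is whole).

10/23

Distances from I: A:3, B:2, C:2, D:1, E:1, F:2, G:3, H:4, J:2, K:3. Sum = 23.
n = 11, so closeness = 10/23.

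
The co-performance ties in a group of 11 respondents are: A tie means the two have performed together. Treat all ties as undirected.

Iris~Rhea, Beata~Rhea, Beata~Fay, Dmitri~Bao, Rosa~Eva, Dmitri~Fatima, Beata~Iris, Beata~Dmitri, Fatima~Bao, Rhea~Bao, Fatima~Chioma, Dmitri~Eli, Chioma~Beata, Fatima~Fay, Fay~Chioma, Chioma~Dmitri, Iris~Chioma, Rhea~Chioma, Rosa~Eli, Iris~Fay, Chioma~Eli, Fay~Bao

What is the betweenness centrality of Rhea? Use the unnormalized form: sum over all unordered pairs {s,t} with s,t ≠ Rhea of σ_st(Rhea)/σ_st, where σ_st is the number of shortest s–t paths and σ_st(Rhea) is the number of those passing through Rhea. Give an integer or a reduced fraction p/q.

Pairs whose geodesics pass through Rhea — Iris–Bao: 1/2; Bao–Beata: 1/3; Bao–Chioma: 1/4.
All other pairs contribute 0.
Summing the contributions gives betweenness(Rhea) = 13/12.

13/12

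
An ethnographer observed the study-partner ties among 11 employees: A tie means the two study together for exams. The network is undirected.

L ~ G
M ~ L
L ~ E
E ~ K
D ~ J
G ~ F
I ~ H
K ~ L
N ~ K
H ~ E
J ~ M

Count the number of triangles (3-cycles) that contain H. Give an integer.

0

H's neighbors are E and I, but none of them are tied to each other, so no triangle contains H.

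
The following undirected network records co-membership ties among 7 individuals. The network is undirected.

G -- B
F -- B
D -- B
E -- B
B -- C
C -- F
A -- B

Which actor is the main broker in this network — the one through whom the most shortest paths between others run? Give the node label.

B

Unnormalized betweenness of each node: A:0, B:14, C:0, D:0, E:0, F:0, G:0.
B has the largest value, 14, making it the main broker — the node through which the most shortest paths run.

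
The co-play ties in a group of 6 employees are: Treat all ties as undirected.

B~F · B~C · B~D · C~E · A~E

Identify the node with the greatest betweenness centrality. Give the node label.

B

Unnormalized betweenness of each node: A:0, B:7, C:6, D:0, E:4, F:0.
B has the largest value, 7, making it the main broker — the node through which the most shortest paths run.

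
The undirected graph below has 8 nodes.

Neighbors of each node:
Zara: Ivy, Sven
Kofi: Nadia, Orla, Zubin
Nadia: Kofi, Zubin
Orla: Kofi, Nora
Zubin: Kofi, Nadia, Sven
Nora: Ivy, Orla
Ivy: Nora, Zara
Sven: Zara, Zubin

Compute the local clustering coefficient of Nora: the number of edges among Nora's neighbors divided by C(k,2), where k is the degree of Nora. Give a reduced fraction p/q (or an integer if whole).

0

Nora's neighbors: Ivy and Orla (k = 2).
Possible neighbor pairs: C(2,2) = 1. Edges among them: none → e = 0.
Clustering(Nora) = 0/1.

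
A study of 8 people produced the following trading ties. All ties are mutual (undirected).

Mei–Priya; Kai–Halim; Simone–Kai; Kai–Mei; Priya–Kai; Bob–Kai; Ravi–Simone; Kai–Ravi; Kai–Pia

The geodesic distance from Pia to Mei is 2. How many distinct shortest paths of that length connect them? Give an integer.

The shortest distance is 2, and the only length-2 path is Pia–Kai–Mei. So there is exactly 1 shortest path.

1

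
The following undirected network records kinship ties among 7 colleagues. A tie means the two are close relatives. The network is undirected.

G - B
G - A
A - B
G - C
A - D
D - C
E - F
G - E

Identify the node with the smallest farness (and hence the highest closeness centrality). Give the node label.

Farness (sum of distances to all others) for each node — A:10, B:11, C:11, D:13, E:11, F:16, G:8.
The smallest farness is 8, for G, so G has the highest closeness.

G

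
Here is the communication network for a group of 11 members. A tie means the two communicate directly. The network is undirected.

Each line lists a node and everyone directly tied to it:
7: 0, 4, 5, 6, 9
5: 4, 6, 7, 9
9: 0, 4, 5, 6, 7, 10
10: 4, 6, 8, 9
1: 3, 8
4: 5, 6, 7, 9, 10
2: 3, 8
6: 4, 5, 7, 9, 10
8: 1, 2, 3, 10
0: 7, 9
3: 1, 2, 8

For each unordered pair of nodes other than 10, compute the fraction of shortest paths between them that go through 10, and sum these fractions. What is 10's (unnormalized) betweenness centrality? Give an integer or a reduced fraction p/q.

24

Pairs whose geodesics pass through 10 — 0–2: 1; 0–1: 1; 0–8: 1; 0–3: 1; 9–2: 1; 9–1: 1; 9–8: 1; 9–3: 1; 6–2: 1; 6–1: 1; 6–8: 1; 6–3: 1; 7–2: 3/3; 7–1: 3/3 … (+10 more pairs).
All other pairs contribute 0.
Summing the contributions gives betweenness(10) = 24.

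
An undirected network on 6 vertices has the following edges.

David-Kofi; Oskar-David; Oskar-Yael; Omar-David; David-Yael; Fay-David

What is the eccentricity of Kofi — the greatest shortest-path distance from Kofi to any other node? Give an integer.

2

Distances from Kofi: David:1, Fay:2, Omar:2, Oskar:2, Yael:2.
The largest is 2 (to Yael, Fay, Omar, and Oskar), so the eccentricity of Kofi is 2.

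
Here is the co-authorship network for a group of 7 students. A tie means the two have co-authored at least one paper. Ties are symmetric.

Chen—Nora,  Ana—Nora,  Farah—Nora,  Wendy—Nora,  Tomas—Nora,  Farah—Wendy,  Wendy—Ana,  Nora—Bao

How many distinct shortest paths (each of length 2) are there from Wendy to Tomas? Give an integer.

1

The shortest distance is 2, and the only length-2 path is Wendy–Nora–Tomas. So there is exactly 1 shortest path.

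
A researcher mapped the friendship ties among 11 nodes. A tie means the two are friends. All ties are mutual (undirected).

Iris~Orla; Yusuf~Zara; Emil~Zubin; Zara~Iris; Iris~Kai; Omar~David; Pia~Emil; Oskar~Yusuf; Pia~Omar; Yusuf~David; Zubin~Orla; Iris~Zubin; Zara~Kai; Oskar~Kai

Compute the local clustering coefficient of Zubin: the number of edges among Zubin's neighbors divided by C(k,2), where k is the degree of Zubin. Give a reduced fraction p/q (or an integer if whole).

1/3

Zubin's neighbors: Emil, Iris, and Orla (k = 3).
Possible neighbor pairs: C(3,2) = 3. Edges among them: Iris–Orla → e = 1.
Clustering(Zubin) = 1/3.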